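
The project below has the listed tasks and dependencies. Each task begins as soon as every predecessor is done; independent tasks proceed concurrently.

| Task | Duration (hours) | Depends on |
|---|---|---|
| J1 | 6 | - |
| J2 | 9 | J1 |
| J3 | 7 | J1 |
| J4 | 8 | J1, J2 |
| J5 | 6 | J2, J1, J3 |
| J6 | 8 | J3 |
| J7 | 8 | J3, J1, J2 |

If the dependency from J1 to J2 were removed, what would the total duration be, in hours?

21

Original critical path: J1→J2→J4 = 6+9+8 = 23 ⇒ 23 hours.
Without J1→J2, J2's earliest start moves from 6 to 0.
The longest chain is now J1→J3→J6 = 6+7+8 = 21, so the job takes 21 hours.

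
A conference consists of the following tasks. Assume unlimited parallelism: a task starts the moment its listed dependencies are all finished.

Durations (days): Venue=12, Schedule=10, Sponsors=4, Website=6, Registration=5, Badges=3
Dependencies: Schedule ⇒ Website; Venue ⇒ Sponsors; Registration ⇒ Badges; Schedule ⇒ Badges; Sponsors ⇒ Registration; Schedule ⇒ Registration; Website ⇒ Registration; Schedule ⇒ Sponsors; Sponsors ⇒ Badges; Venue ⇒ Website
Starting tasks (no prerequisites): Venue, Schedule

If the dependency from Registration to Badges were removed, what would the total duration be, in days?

Before: longest chain Venue→Website→Registration→Badges = 12+6+5+3 = 26, finish 26.
Without Registration→Badges, Badges's earliest start moves from 23 to 16.
The longest chain is now Venue→Website→Registration = 12+6+5 = 23, so the schedule takes 23 days.

23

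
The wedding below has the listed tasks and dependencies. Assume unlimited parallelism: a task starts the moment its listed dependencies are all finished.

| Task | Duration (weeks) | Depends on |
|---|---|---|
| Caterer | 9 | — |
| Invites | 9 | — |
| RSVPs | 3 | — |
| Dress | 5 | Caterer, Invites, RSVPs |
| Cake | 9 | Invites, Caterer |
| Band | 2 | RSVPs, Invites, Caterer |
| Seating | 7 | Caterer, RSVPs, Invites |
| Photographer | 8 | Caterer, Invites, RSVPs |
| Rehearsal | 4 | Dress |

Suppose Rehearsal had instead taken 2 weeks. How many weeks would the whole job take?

As given, the longest chain is Caterer→Dress→Rehearsal = 9+5+4 = 18, so the finish is 18 weeks.
Since Rehearsal is critical, the -2 change carries straight to that chain (now 16 weeks).
The binding chain switches to Caterer→Cake = 9+9 = 18; finish 18 weeks.

18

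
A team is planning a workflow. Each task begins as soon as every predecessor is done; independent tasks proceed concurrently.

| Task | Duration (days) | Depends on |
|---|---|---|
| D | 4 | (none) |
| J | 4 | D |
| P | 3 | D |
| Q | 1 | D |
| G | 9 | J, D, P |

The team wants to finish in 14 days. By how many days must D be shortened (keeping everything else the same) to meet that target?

Current finish: 17 days; target: 14.
D is on every critical path, so each day cut from D cuts the finish by one (this holds down to a finish of 14).
Need 17 − 14 = 3 days off D → D becomes 1 day, finish becomes 14.

3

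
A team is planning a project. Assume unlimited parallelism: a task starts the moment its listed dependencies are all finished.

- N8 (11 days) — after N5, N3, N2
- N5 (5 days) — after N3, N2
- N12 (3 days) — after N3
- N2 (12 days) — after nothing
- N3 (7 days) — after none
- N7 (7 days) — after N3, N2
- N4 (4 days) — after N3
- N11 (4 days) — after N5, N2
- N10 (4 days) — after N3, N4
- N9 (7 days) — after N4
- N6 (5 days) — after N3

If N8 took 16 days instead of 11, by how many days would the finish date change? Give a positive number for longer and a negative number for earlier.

5

Baseline: N2→N5→N8 = 12+5+11 = 28 → 28 days.
Since N8 is critical, the +5 change carries straight to that chain (now 33 days).
No other chain overtakes it, so the finish is 33 days.
Change in finish: 33 − 28 = +5 days.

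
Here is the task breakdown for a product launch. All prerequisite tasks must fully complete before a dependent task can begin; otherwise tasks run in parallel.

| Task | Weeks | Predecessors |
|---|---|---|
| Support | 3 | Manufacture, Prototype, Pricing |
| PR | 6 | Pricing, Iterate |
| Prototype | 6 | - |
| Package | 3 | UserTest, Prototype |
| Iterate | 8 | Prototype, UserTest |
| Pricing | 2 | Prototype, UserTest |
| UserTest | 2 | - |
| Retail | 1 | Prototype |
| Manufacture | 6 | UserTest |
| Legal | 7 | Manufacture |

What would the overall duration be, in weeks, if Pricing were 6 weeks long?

Critical path before the change: Prototype→Iterate→PR = 6+8+6 = 20 giving 20 weeks.
The longest path through Pricing is only 14 weeks, so Pricing has float 6.
The critical path is still Prototype→Iterate→PR; finish is now 20 weeks.

20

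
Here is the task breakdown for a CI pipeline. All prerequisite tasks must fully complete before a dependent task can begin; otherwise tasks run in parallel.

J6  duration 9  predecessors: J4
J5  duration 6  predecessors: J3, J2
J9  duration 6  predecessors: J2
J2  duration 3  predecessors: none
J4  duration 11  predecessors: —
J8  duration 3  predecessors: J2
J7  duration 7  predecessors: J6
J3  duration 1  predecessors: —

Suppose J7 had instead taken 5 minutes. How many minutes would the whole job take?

Baseline: J4→J6→J7 = 11+9+7 = 27 → 27 minutes.
Since J7 is critical, the -2 change carries straight to that chain (now 25 minutes).
No other chain overtakes it, so the finish is 25 minutes.

25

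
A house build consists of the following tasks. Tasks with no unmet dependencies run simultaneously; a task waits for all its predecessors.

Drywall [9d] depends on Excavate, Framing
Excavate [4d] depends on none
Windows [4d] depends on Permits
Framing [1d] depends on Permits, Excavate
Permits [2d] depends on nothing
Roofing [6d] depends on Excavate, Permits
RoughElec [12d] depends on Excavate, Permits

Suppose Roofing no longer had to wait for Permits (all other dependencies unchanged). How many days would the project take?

16

Before: longest chain Excavate→RoughElec = 4+12 = 16, finish 16.
Dropping Permits→Roofing doesn't change Roofing's earliest start (4); another predecessor still binds.
After: Excavate→RoughElec = 4+12 = 16 → 16 days.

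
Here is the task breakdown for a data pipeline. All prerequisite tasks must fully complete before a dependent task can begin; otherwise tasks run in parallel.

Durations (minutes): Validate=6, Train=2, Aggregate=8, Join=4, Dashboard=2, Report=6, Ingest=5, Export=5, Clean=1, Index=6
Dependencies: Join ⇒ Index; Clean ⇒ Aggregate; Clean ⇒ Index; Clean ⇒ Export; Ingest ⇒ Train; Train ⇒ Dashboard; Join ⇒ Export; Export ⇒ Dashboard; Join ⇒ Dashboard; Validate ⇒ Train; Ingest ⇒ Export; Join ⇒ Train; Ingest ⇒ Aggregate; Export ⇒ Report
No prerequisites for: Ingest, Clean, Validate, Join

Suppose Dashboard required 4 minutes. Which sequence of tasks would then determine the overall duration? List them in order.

Ingest, Export, Report

Critical path before the change: Ingest→Export→Report = 5+5+6 = 16 giving 16 minutes.
Dashboard is off the critical path — its longest chain is 12 minutes, giving 4 of slack.
The critical path is still Ingest→Export→Report; finish is now 16 minutes.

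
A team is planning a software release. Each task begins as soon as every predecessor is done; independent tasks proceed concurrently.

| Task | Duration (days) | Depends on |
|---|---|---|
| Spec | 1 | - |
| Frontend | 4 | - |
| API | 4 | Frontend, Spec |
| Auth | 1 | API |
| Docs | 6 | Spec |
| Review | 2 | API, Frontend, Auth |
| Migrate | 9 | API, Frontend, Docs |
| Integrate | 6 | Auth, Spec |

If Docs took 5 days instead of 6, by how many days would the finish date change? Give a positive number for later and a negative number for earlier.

0

Baseline: Frontend→API→Migrate = 4+4+9 = 17 → 17 days.
Docs has 1 day of float (longest path through it is 16).
That remains the longest chain; total 17 days.
Change in finish: 17 − 17 = +0 days.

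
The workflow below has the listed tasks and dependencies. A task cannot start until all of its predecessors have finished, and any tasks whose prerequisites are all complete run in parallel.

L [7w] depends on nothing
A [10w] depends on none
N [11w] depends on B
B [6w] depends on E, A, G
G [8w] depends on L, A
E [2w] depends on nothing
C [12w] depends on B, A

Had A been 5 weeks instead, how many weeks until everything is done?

The binding path is A→G→B→C = 10+8+6+12 = 36; finish at 36 weeks.
A is on the critical path; changing it to 5 makes that path 31 weeks.
New critical path: L→G→B→C = 7+8+6+12 = 33 ⇒ 33 weeks.

33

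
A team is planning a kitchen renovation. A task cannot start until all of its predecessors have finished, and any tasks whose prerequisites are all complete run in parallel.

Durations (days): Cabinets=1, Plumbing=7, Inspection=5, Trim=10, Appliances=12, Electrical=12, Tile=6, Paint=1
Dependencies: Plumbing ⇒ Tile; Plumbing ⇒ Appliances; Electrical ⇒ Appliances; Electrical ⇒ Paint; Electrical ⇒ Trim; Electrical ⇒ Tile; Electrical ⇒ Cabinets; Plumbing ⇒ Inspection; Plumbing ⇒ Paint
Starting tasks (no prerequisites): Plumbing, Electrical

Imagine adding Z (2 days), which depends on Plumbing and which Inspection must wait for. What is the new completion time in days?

Originally the plan takes 24 days.
With Z inserted, Inspection now waits for max(Plumbing, Z).
New critical path: Electrical→Appliances = 12+12 = 24 ⇒ 24 days.

24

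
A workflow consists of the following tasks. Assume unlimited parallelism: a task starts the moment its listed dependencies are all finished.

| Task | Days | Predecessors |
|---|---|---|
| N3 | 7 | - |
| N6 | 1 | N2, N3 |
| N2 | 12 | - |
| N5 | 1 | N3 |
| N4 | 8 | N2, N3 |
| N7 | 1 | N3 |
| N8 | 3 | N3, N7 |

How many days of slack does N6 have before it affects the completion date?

7

N2→N4 = 12+8 = 20 sets the makespan at 20 days.
N6 finishes as early as 13 and must finish by 20.
Float = 20 − 13 = 7.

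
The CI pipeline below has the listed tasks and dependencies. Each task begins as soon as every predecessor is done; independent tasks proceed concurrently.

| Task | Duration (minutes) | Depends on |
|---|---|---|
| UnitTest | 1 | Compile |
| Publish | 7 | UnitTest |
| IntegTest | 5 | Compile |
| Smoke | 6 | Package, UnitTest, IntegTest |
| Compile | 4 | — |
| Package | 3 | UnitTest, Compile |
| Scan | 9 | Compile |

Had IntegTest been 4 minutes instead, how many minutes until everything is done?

Actual critical path: Compile→IntegTest→Smoke = 4+5+6 = 15 ⇒ 15 minutes.
IntegTest lies on that path, so at 4 minutes the path becomes 14 minutes.
The binding chain switches to Compile→UnitTest→Package→Smoke = 4+1+3+6 = 14; finish 14 minutes.

14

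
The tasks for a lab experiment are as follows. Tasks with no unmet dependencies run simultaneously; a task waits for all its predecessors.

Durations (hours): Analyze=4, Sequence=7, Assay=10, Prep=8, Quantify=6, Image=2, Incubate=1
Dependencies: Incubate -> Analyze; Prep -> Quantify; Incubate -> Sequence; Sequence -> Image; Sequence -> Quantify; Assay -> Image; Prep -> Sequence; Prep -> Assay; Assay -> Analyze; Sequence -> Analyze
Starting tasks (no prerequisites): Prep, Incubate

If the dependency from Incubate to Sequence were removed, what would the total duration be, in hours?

22

Before: longest chain Prep→Assay→Analyze = 8+10+4 = 22, finish 22.
Dropping Incubate→Sequence doesn't change Sequence's earliest start (8); another predecessor still binds.
The longest chain is now Prep→Assay→Analyze = 8+10+4 = 22, so the schedule takes 22 hours.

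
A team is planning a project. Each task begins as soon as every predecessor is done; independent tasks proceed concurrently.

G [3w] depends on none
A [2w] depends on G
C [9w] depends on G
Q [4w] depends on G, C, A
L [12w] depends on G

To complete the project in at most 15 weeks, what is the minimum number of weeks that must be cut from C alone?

1

Current finish: 16 weeks; target: 15.
C is on every critical path, so each week cut from C cuts the finish by one (this holds down to a finish of 15).
Need 16 − 15 = 1 week off C → C becomes 8 weeks, finish becomes 15.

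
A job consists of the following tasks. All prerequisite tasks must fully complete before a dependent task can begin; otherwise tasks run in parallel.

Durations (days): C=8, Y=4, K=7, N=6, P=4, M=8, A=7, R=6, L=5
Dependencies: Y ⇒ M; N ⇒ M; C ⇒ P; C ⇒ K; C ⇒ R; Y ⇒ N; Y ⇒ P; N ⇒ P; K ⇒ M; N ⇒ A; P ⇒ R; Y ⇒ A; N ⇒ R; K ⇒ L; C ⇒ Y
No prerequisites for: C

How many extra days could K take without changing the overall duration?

5

C→Y→N→P→R = 8+4+6+4+6 = 28 sets the makespan at 28 days.
Longest path through K: 23 days (earliest finish 15, latest finish 20).
So K can slip 20 − 15 = 5 days.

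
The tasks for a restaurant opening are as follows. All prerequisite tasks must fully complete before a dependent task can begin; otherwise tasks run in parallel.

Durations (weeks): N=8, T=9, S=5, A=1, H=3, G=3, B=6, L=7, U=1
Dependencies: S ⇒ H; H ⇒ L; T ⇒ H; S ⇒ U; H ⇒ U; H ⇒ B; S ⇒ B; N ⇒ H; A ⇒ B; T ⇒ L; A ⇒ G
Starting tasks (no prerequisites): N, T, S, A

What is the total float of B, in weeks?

T→H→L = 9+3+7 = 19 sets the makespan at 19 weeks.
The longest chain containing B totals 18 weeks.
So B can slip 19 − 18 = 1 week.

1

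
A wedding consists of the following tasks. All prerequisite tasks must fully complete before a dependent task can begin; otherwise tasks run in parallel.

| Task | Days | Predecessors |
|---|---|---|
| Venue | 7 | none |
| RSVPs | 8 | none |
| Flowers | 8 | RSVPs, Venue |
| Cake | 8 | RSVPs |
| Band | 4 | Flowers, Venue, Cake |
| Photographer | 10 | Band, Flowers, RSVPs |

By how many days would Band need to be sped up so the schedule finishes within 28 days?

2

Current finish: 30 days; target: 28.
Band is on every critical path, so each day cut from Band cuts the finish by one (this holds down to a finish of 27).
Need 30 − 28 = 2 days off Band → Band becomes 2 days, finish becomes 28.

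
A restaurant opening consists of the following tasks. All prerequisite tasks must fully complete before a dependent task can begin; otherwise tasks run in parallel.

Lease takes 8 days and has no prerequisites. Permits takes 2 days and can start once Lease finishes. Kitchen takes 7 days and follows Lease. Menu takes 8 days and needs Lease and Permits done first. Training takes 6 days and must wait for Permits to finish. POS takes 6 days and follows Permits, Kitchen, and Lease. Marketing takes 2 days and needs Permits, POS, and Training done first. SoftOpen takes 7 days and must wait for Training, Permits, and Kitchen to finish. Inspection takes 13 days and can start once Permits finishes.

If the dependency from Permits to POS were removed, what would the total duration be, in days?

23

Original critical path: Lease→Permits→Training→SoftOpen = 8+2+6+7 = 23 ⇒ 23 days.
Dropping Permits→POS doesn't change POS's earliest start (15); another predecessor still binds.
New critical path: Lease→Permits→Training→SoftOpen = 8+2+6+7 = 23 ⇒ 23 days.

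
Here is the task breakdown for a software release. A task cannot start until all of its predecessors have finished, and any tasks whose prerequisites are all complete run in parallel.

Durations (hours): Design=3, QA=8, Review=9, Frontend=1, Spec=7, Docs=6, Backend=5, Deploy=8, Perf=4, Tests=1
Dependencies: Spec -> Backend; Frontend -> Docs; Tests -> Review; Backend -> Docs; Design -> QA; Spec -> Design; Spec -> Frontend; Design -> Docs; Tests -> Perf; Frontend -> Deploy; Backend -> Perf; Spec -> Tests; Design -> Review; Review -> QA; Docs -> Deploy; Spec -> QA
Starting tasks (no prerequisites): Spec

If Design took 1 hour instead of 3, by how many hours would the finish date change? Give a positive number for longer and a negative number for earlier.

Baseline: Spec→Design→Review→QA = 7+3+9+8 = 27 → 27 hours.
Design is on the critical path; changing it to 1 makes that path 25 hours.
The binding chain switches to Spec→Backend→Docs→Deploy = 7+5+6+8 = 26; finish 26 hours.
Change in finish: 26 − 27 = -1 hours.

-1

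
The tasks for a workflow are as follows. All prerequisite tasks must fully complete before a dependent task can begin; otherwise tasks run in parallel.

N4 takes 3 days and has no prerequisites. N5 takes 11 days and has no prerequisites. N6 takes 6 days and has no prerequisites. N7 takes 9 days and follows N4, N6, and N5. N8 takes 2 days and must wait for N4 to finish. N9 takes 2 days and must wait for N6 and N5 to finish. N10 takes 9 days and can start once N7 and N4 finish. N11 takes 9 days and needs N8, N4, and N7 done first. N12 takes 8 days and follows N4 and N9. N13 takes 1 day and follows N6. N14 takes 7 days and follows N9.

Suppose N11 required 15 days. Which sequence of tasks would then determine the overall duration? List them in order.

N5, N7, N11

Actual critical path: N5→N7→N11 = 11+9+9 = 29 ⇒ 29 days.
N11 is on the critical path; changing it to 15 makes that path 35 days.
That remains the longest chain; total 35 days.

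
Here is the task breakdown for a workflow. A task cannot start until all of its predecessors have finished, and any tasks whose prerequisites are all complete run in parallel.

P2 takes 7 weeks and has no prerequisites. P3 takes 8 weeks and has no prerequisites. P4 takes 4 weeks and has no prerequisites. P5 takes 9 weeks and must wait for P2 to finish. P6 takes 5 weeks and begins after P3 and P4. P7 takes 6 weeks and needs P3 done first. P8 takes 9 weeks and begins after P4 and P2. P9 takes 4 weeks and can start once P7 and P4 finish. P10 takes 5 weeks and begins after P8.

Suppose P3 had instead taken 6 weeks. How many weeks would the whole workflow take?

Actual critical path: P2→P8→P10 = 7+9+5 = 21 ⇒ 21 weeks.
P3 is off the critical path — its longest chain is 18 weeks, giving 3 of slack.
That remains the longest chain; total 21 weeks.

21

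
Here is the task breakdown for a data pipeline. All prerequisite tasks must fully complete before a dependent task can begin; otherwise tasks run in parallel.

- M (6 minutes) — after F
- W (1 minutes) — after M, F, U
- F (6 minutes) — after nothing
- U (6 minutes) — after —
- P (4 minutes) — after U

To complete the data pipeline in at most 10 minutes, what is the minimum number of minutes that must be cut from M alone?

3

Current finish: 13 minutes; target: 10.
M is on every critical path, so each minute cut from M cuts the finish by one (this holds down to a finish of 10).
Need 13 − 10 = 3 minutes off M → M becomes 3 minutes, finish becomes 10.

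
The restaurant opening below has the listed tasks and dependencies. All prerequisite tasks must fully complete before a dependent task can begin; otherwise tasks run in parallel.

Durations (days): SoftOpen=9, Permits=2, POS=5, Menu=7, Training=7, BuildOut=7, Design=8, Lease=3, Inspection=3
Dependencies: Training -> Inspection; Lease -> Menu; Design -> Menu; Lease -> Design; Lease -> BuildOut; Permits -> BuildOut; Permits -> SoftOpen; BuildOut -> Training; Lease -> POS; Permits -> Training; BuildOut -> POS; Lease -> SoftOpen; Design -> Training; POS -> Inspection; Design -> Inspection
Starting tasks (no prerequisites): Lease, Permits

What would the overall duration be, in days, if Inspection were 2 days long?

20

The binding path is Lease→Design→Training→Inspection = 3+8+7+3 = 21; finish at 21 days.
Since Inspection is critical, the -1 change carries straight to that chain (now 20 days).
That remains the longest chain; total 20 days.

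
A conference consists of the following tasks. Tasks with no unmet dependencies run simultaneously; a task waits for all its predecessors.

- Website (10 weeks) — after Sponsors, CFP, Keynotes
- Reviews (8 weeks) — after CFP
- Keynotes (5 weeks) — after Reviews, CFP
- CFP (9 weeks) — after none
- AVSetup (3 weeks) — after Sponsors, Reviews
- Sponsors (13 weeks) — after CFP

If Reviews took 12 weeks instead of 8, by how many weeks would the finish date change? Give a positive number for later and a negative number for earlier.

The binding path is CFP→Reviews→Keynotes→Website = 9+8+5+10 = 32; finish at 32 weeks.
Since Reviews is critical, the +4 change carries straight to that chain (now 36 weeks).
That remains the longest chain; total 36 weeks.
Change in finish: 36 − 32 = +4 weeks.

4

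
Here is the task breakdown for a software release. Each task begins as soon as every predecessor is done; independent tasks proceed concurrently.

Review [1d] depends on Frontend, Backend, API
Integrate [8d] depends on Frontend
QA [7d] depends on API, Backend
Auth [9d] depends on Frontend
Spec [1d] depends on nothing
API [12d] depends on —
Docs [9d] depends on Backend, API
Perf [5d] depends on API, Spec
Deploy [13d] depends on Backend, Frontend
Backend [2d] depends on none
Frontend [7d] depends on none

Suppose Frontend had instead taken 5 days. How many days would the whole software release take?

Baseline: API→Docs = 12+9 = 21 → 21 days.
Frontend has 1 day of float (longest path through it is 20).
The critical path is still API→Docs; finish is now 21 days.

21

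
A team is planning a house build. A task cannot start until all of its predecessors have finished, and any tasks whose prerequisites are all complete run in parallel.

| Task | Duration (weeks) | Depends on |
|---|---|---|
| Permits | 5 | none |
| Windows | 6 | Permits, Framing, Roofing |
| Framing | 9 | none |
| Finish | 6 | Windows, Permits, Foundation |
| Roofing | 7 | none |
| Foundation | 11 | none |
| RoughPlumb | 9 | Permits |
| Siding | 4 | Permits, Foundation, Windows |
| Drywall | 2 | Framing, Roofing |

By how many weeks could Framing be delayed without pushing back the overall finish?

Critical path: Framing→Windows→Finish = 9+6+6 = 21, so the finish is 21 weeks.
Framing finishes as early as 9 and must finish by 9.
Float = 21 − 21 = 0.

0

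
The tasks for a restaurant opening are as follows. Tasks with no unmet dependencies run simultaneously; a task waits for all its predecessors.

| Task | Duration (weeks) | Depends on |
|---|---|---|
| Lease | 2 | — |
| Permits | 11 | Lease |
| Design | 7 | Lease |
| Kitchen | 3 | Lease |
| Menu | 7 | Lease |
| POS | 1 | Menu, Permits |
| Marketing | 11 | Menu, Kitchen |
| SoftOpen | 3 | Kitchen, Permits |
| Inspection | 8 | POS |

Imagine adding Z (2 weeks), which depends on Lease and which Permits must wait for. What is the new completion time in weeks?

Originally the project takes 22 weeks.
With Z inserted, Permits now waits for max(Lease, Z).
New critical path: Lease→Z→Permits→POS→Inspection = 2+2+11+1+8 = 24 ⇒ 24 weeks.

24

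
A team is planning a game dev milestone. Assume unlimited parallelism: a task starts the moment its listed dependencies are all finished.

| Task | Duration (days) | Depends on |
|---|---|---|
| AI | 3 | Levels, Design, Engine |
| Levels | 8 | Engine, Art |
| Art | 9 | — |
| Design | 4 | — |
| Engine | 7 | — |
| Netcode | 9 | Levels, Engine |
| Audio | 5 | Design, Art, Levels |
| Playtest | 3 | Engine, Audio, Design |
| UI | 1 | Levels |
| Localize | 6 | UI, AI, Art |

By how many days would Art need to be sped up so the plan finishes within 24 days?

2

Current finish: 26 days; target: 24.
Art is on every critical path, so each day cut from Art cuts the finish by one (this holds down to a finish of 24).
Need 26 − 24 = 2 days off Art → Art becomes 7 days, finish becomes 24.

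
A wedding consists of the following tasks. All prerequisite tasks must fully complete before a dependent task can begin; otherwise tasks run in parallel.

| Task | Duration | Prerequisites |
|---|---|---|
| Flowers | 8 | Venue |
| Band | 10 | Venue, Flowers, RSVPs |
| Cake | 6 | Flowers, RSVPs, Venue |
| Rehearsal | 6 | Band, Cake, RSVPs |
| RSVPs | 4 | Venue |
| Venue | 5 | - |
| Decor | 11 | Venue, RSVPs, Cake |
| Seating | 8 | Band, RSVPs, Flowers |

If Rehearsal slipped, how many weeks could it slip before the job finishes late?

Critical path: Venue→Flowers→Band→Seating = 5+8+10+8 = 31, so the finish is 31 weeks.
Longest path through Rehearsal: 29 weeks (earliest finish 29, latest finish 31).
Slack of Rehearsal = 25 − 23 = 2 weeks.

2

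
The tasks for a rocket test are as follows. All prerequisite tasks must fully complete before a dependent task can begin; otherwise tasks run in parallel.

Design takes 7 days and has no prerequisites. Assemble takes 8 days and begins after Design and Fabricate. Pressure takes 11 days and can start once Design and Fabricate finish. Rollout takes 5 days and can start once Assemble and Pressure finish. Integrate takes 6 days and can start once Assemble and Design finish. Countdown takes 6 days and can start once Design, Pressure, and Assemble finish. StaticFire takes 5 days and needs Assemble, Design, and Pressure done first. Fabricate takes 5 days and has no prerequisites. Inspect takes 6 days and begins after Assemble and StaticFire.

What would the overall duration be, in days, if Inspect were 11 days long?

34

Baseline: Design→Pressure→StaticFire→Inspect = 7+11+5+6 = 29 → 29 days.
Since Inspect is critical, the +5 change carries straight to that chain (now 34 days).
That remains the longest chain; total 34 days.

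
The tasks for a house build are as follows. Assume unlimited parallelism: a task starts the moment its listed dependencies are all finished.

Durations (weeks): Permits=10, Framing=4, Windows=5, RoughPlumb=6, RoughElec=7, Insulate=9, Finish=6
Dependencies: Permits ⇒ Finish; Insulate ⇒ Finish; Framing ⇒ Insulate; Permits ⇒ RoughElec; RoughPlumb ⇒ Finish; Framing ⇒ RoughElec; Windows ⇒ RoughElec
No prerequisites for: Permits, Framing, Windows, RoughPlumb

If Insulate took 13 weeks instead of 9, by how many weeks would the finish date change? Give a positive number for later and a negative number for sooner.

As given, the longest chain is Framing→Insulate→Finish = 4+9+6 = 19, so the finish is 19 weeks.
Insulate lies on that path, so at 13 weeks the path becomes 23 weeks.
The critical path is still Framing→Insulate→Finish; finish is now 23 weeks.
Change in finish: 23 − 19 = +4 weeks.

4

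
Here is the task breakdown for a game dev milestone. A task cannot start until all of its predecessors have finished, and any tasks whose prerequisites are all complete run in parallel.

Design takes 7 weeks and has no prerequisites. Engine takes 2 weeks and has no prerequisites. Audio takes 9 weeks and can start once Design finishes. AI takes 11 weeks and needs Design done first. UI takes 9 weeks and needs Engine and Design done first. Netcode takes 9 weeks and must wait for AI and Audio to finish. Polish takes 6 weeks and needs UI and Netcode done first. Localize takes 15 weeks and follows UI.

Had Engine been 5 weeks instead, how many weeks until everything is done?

As given, the longest chain is Design→AI→Netcode→Polish = 7+11+9+6 = 33, so the finish is 33 weeks.
The longest path through Engine is only 26 weeks, so Engine has float 7.
No other chain overtakes it, so the finish is 33 weeks.

33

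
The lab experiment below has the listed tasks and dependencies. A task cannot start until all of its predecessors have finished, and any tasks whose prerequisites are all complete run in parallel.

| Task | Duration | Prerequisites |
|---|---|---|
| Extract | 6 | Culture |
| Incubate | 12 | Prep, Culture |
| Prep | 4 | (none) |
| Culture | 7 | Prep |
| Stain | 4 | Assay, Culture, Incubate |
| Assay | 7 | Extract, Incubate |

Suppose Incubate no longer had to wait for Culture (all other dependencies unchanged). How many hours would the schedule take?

With the dependency in place, Prep→Culture→Incubate→Assay→Stain = 4+7+12+7+4 = 34 sets the finish at 34 hours.
Without Culture→Incubate, Incubate's earliest start moves from 11 to 4.
New critical path: Prep→Culture→Extract→Assay→Stain = 4+7+6+7+4 = 28 ⇒ 28 hours.

28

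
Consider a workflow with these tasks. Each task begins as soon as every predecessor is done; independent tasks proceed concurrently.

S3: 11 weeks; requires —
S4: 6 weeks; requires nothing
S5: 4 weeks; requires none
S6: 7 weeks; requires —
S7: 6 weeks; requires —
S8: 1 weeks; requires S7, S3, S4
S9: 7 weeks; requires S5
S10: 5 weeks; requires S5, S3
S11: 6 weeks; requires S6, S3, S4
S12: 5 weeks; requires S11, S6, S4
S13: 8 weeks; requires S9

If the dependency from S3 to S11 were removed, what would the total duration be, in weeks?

Before: longest chain S3→S11→S12 = 11+6+5 = 22, finish 22.
Without S3→S11, S11's earliest start moves from 11 to 7.
The longest chain is now S5→S9→S13 = 4+7+8 = 19, so the job takes 19 weeks.

19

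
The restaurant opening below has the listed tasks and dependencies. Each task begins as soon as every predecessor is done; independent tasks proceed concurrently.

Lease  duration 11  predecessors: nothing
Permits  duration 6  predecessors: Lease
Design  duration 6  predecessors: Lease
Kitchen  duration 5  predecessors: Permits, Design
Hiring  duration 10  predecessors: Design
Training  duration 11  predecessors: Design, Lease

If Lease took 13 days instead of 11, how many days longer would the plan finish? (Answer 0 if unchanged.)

The binding path is Lease→Design→Training = 11+6+11 = 28; finish at 28 days.
Lease is on the critical path; changing it to 13 makes that path 30 days.
That remains the longest chain; total 30 days.
Change in finish: 30 − 28 = +2 days.

2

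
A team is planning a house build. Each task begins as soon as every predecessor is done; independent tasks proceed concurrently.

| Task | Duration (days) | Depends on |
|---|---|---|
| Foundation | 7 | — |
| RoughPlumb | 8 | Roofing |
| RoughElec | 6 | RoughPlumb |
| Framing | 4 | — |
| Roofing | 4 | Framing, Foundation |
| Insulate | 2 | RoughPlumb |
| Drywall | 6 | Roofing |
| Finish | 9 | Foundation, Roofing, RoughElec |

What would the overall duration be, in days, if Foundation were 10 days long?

37

Actual critical path: Foundation→Roofing→RoughPlumb→RoughElec→Finish = 7+4+8+6+9 = 34 ⇒ 34 days.
Since Foundation is critical, the +3 change carries straight to that chain (now 37 days).
The critical path is still Foundation→Roofing→RoughPlumb→RoughElec→Finish; finish is now 37 days.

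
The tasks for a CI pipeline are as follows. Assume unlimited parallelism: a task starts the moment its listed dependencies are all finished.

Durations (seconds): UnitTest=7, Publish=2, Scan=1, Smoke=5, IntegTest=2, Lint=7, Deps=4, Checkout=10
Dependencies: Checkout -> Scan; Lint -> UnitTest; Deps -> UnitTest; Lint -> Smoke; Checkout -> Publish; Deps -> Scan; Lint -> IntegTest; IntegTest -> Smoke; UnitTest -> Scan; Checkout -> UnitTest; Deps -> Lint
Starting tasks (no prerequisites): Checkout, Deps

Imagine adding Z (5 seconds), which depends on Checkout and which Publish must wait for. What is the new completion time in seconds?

Originally the CI pipeline takes 19 seconds.
With Z inserted, Publish now waits for max(Checkout, Z).
New critical path: Deps→Lint→UnitTest→Scan = 4+7+7+1 = 19 ⇒ 19 seconds.

19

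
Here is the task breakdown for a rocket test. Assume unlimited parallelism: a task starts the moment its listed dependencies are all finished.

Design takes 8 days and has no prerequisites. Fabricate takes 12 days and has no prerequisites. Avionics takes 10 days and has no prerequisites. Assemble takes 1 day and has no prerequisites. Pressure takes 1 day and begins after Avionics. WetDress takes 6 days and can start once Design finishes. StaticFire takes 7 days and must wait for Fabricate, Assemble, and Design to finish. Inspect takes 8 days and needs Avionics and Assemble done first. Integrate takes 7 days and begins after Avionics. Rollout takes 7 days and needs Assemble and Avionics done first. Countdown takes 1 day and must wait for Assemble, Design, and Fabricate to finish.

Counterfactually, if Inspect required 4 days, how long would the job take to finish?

19

Actual critical path: Fabricate→StaticFire = 12+7 = 19 ⇒ 19 days.
Inspect has 1 day of float (longest path through it is 18).
The critical path is still Fabricate→StaticFire; finish is now 19 days.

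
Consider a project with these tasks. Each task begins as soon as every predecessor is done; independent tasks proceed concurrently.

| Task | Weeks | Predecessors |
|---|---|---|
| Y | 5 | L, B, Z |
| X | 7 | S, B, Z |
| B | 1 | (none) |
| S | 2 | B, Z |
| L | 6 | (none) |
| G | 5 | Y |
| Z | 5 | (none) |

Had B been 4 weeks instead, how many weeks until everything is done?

16

Critical path before the change: L→Y→G = 6+5+5 = 16 giving 16 weeks.
B is off the critical path — its longest chain is 11 weeks, giving 5 of slack.
That remains the longest chain; total 16 weeks.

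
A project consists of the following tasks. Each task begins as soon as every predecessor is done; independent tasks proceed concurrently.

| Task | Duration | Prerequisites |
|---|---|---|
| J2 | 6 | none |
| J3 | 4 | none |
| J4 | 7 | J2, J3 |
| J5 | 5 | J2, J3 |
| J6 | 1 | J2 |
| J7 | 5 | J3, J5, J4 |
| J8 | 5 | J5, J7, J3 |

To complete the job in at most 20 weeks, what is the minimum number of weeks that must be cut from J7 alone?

Current finish: 23 weeks; target: 20.
J7 is on every critical path, so each week cut from J7 cuts the finish by one (this holds down to a finish of 19).
Need 23 − 20 = 3 weeks off J7 → J7 becomes 2 weeks, finish becomes 20.

3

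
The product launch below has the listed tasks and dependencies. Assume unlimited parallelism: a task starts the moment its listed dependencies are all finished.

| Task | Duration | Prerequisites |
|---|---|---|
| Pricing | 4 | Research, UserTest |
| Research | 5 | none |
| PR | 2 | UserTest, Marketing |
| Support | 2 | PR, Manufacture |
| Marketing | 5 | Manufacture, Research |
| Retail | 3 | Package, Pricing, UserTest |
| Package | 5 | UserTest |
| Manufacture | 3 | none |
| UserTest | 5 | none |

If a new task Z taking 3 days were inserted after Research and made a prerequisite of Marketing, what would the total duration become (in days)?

17

Originally the project takes 14 days.
With Z inserted, Marketing now waits for max(Manufacture, Research, Z).
New critical path: Research→Z→Marketing→PR→Support = 5+3+5+2+2 = 17 ⇒ 17 days.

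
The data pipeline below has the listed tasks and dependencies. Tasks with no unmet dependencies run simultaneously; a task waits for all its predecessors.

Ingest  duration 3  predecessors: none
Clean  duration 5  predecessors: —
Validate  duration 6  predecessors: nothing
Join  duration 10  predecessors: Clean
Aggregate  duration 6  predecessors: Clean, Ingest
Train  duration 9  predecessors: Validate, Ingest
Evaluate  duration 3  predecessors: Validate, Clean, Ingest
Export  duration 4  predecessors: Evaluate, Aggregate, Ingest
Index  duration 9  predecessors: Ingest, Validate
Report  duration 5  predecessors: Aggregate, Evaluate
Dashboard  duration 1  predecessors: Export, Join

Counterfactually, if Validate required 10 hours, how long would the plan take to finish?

Actual critical path: Clean→Join→Dashboard = 5+10+1 = 16 ⇒ 16 hours.
Validate has 1 hour of float (longest path through it is 15).
The binding chain switches to Validate→Train = 10+9 = 19; finish 19 hours.

19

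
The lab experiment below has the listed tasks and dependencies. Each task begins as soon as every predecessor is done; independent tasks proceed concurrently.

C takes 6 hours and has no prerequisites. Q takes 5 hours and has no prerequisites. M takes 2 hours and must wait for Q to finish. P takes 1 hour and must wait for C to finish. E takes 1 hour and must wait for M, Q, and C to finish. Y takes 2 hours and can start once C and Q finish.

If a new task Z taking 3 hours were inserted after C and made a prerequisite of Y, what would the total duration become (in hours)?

11

Originally the lab experiment takes 8 hours.
With Z inserted, Y now waits for max(C, Q, Z).
New critical path: C→Z→Y = 6+3+2 = 11 ⇒ 11 hours.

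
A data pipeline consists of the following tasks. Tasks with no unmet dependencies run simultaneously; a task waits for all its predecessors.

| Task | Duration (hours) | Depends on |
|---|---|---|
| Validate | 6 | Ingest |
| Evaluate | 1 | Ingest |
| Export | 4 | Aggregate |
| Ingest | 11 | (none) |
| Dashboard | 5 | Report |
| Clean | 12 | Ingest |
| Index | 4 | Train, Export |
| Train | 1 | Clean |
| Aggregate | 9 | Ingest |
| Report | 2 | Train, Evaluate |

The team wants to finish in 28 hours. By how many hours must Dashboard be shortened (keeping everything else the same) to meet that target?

3

Current finish: 31 hours; target: 28.
Dashboard is on every critical path, so each hour cut from Dashboard cuts the finish by one (this holds down to a finish of 28).
Need 31 − 28 = 3 hours off Dashboard → Dashboard becomes 2 hours, finish becomes 28.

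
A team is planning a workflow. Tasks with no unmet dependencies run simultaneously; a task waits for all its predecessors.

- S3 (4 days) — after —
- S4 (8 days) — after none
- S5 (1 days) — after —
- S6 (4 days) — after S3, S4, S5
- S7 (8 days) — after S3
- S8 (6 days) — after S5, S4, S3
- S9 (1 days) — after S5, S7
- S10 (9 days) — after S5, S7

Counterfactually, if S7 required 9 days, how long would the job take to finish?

22

Critical path before the change: S3→S7→S10 = 4+8+9 = 21 giving 21 days.
S7 lies on that path, so at 9 days the path becomes 22 days.
The critical path is still S3→S7→S10; finish is now 22 days.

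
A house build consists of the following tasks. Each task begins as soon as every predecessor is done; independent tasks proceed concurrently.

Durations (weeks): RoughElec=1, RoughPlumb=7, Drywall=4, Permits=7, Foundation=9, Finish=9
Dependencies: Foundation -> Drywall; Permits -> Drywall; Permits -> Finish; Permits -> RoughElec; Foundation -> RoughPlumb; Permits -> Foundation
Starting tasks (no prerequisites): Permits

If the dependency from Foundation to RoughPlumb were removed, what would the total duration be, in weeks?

20

Original critical path: Permits→Foundation→RoughPlumb = 7+9+7 = 23 ⇒ 23 weeks.
Without Foundation→RoughPlumb, RoughPlumb's earliest start moves from 16 to 0.
New critical path: Permits→Foundation→Drywall = 7+9+4 = 20 ⇒ 20 weeks.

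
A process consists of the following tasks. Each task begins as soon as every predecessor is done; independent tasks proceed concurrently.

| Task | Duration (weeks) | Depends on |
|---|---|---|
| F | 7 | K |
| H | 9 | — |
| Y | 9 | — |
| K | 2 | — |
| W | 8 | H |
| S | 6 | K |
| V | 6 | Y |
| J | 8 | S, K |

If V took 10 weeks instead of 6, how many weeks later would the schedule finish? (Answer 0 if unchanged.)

2

Baseline: H→W = 9+8 = 17 → 17 weeks.
V has 2 weeks of float (longest path through it is 15).
New critical path: Y→V = 9+10 = 19 ⇒ 19 weeks.
Change in finish: 19 − 17 = +2 weeks.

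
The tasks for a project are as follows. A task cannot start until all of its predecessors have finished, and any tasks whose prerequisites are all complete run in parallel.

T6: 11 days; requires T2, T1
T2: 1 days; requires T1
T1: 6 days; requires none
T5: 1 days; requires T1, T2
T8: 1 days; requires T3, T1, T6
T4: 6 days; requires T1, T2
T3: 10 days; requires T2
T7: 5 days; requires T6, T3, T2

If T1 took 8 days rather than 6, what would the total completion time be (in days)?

25

The binding path is T1→T2→T6→T7 = 6+1+11+5 = 23; finish at 23 days.
T1 lies on that path, so at 8 days the path becomes 25 days.
That remains the longest chain; total 25 days.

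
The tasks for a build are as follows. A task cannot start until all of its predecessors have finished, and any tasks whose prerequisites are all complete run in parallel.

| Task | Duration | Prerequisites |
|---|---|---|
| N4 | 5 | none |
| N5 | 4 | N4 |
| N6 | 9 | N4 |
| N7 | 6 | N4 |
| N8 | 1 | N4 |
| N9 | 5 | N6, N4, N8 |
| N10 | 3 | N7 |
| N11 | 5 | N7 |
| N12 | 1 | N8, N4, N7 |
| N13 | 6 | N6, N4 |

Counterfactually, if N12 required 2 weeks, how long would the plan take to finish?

20

Baseline: N4→N6→N13 = 5+9+6 = 20 → 20 weeks.
N12 is off the critical path — its longest chain is 12 weeks, giving 8 of slack.
No other chain overtakes it, so the finish is 20 weeks.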